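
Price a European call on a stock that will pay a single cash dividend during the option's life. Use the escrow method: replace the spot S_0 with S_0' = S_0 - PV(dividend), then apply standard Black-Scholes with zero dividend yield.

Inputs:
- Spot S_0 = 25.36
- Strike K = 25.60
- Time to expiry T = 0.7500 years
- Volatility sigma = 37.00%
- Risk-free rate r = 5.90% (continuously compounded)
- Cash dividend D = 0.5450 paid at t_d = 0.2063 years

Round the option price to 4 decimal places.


Answer: Price = 3.3061

Derivation:
PV(D) = D * exp(-r * t_d) = 0.5450 * 0.98790208 = 0.53840663
S_0' = S_0 - PV(D) = 25.3600 - 0.53840663 = 24.82159337
d1 = (ln(S_0'/K) + (r + sigma^2/2)*T) / (sigma*sqrt(T)) = 0.20194503
d2 = d1 - sigma*sqrt(T) = -0.11848437
exp(-rT) = 0.95671475
N(d1) = 0.58002015; N(d2) = 0.45284194
C = S_0' * N(d1) - K * exp(-rT) * N(d2) = 24.82159337 * 0.58002015 - 25.6000 * 0.95671475 * 0.45284194 = 3.3061


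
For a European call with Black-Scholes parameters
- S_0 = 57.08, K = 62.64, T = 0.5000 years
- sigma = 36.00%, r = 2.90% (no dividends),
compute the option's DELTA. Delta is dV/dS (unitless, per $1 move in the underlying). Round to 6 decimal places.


d1 = -0.1809025026; d2 = -0.4354609438
phi(d1) = 0.3924675615; exp(-qT) = 1.0000000000; exp(-rT) = 0.9856046187
N(d1) = 0.4282220522
Delta = exp(-qT) * N(d1) = 1.0000000000 * 0.4282220522 = 0.428222

Answer: Delta = 0.428222


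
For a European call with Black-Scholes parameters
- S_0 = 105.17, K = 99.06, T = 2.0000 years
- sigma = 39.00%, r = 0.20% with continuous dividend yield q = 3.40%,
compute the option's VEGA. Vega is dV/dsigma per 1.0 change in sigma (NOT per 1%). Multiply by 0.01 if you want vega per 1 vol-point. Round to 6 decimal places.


Answer: Vega = 53.476039

Derivation:
d1 = 0.2682515847; d2 = -0.2832917047
phi(d1) = 0.3848437045; exp(-qT) = 0.9342604736; exp(-rT) = 0.9960079893
Vega = S * exp(-qT) * phi(d1) * sqrt(T) = 105.1700 * 0.9342604736 * 0.3848437045 * 1.4142135624 = 53.476039


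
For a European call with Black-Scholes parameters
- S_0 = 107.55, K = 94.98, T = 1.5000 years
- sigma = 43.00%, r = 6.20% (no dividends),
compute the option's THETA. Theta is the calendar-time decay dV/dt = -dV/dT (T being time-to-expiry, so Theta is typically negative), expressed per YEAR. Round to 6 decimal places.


Answer: Theta = -8.995128

Derivation:
d1 = 0.6759158313; d2 = 0.1492755366
phi(d1) = 0.3174707348; exp(-qT) = 1.0000000000; exp(-rT) = 0.9111935003
Theta = -S*exp(-qT)*phi(d1)*sigma/(2*sqrt(T)) - r*K*exp(-rT)*N(d2) + q*S*exp(-qT)*N(d1)
N(d1) = 0.7504529571; N(d2) = 0.5593318910; sqrt(T) = 1.2247448714
Term 1 = -107.5500 * 1.0000000000 * 0.3174707348 * 0.4300 / (2 * 1.2247448714) = -5.9938647958
Term 2 = -0.0620 * 94.9800 * 0.9111935003 * 0.5593318910 = -3.0012629695
Term 3 = 0 (no dividend yield, q = 0)
Theta = -5.9938647958 + (-3.0012629695) + (0.0000000000) = -8.995128


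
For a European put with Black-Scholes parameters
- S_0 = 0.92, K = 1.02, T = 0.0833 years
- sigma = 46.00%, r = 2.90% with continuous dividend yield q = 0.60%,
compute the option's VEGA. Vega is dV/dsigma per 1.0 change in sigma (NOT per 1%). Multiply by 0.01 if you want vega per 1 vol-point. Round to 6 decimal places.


d1 = -0.6963875406; d2 = -0.8291515417
phi(d1) = 0.3130424932; exp(-qT) = 0.9995003249; exp(-rT) = 0.9975872155
Vega = S * exp(-qT) * phi(d1) * sqrt(T) = 0.9200 * 0.9995003249 * 0.3130424932 * 0.2886173938 = 0.083080

Answer: Vega = 0.083080


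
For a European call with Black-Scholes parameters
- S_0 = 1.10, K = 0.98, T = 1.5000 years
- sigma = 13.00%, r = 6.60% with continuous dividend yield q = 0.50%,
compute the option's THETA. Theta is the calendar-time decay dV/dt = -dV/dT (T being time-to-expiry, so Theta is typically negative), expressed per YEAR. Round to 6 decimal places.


d1 = 1.3798031439; d2 = 1.2205863106
phi(d1) = 0.1539901113; exp(-qT) = 0.9925280548; exp(-rT) = 0.9057427080
Theta = -S*exp(-qT)*phi(d1)*sigma/(2*sqrt(T)) - r*K*exp(-rT)*N(d2) + q*S*exp(-qT)*N(d1)
N(d1) = 0.9161763678; N(d2) = 0.8888786540; sqrt(T) = 1.2247448714
Term 1 = -1.1000 * 0.9925280548 * 0.1539901113 * 0.1300 / (2 * 1.2247448714) = -0.0089226948
Term 2 = -0.0660 * 0.9800 * 0.9057427080 * 0.8888786540 = -0.0520735678
Term 3 = 0.0050 * 1.1000 * 0.9925280548 * 0.9161763678 = 0.0050013191
Theta = -0.0089226948 + (-0.0520735678) + (0.0050013191) = -0.055995

Answer: Theta = -0.055995


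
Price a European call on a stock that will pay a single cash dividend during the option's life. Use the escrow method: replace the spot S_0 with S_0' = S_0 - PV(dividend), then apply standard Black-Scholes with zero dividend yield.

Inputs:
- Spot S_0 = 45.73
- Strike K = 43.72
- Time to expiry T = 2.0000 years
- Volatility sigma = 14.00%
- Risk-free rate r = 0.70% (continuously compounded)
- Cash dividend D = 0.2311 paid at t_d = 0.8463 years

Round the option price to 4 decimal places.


PV(D) = D * exp(-r * t_d) = 0.2311 * 0.99409341 = 0.22973499
S_0' = S_0 - PV(D) = 45.7300 - 0.22973499 = 45.50026501
d1 = (ln(S_0'/K) + (r + sigma^2/2)*T) / (sigma*sqrt(T)) = 0.37129413
d2 = d1 - sigma*sqrt(T) = 0.17330423
exp(-rT) = 0.98609754
N(d1) = 0.64479076; N(d2) = 0.56879385
C = S_0' * N(d1) - K * exp(-rT) * N(d2) = 45.50026501 * 0.64479076 - 43.7200 * 0.98609754 * 0.56879385 = 4.8162

Answer: Price = 4.8162


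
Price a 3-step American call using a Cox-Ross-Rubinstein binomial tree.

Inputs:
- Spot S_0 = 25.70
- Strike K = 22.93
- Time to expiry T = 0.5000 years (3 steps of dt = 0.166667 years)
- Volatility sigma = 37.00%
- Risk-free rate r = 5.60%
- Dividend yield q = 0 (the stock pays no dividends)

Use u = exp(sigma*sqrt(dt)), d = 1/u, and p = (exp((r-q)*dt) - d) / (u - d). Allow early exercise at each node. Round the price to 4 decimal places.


dt = T/N = 0.166667
u = exp(sigma*sqrt(dt)) = 1.163057; d = 1/u = 0.859803
p = (exp((r-q)*dt) - d) / (u - d) = 0.493230
Discount per step: exp(-r*dt) = 0.990710
Stock lattice S(k, i) with i counting down-moves:
  k=0: S(0,0) = 25.7000
  k=1: S(1,0) = 29.8906; S(1,1) = 22.0969
  k=2: S(2,0) = 34.7644; S(2,1) = 25.7000; S(2,2) = 18.9990
  k=3: S(3,0) = 40.4330; S(3,1) = 29.8906; S(3,2) = 22.0969; S(3,3) = 16.3354
Terminal payoffs V(N, i) = max(S_T - K, 0):
  V(3,0) = 17.503013; V(3,1) = 6.960564; V(3,2) = 0.000000; V(3,3) = 0.000000
Backward induction: V(k, i) = exp(-r*dt) * [p * V(k+1, i) + (1-p) * V(k+1, i+1)]; then take max(V_cont, immediate exercise) for American.
  V(2,0) = exp(-r*dt) * [p*17.503013 + (1-p)*6.960564] = 12.047447; exercise = 11.834430; V(2,0) = max -> 12.047447
  V(2,1) = exp(-r*dt) * [p*6.960564 + (1-p)*0.000000] = 3.401266; exercise = 2.770000; V(2,1) = max -> 3.401266
  V(2,2) = exp(-r*dt) * [p*0.000000 + (1-p)*0.000000] = 0.000000; exercise = 0.000000; V(2,2) = max -> 0.000000
  V(1,0) = exp(-r*dt) * [p*12.047447 + (1-p)*3.401266] = 7.594607; exercise = 6.960564; V(1,0) = max -> 7.594607
  V(1,1) = exp(-r*dt) * [p*3.401266 + (1-p)*0.000000] = 1.662022; exercise = 0.000000; V(1,1) = max -> 1.662022
  V(0,0) = exp(-r*dt) * [p*7.594607 + (1-p)*1.662022] = 4.545528; exercise = 2.770000; V(0,0) = max -> 4.545528

Answer: Price = V(0,0) = 4.5455


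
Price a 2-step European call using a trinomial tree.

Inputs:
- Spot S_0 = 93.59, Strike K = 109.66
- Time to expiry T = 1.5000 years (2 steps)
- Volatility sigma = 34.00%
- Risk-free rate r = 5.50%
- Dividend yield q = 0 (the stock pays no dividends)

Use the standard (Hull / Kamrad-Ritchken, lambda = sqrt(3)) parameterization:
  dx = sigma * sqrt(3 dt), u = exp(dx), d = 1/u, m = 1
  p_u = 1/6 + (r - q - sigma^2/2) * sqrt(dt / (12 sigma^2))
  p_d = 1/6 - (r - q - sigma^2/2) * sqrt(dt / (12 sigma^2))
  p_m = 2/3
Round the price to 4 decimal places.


dt = T/N = 0.750000; dx = sigma*sqrt(3*dt) = 0.510000
u = exp(dx) = 1.665291; d = 1/u = 0.600496
p_u = 0.164608, p_m = 0.666667, p_d = 0.168725
Discount per step: exp(-r*dt) = 0.959589
Stock lattice S(k, j) with j the centered position index:
  k=0: S(0,+0) = 93.5900
  k=1: S(1,-1) = 56.2004; S(1,+0) = 93.5900; S(1,+1) = 155.8546
  k=2: S(2,-2) = 33.7481; S(2,-1) = 56.2004; S(2,+0) = 93.5900; S(2,+1) = 155.8546; S(2,+2) = 259.5433
Terminal payoffs V(N, j) = max(S_T - K, 0):
  V(2,-2) = 0.000000; V(2,-1) = 0.000000; V(2,+0) = 0.000000; V(2,+1) = 46.194603; V(2,+2) = 149.883298
Backward induction: V(k, j) = exp(-r*dt) * [p_u * V(k+1, j+1) + p_m * V(k+1, j) + p_d * V(k+1, j-1)]
  V(1,-1) = exp(-r*dt) * [p_u*0.000000 + p_m*0.000000 + p_d*0.000000] = 0.000000
  V(1,+0) = exp(-r*dt) * [p_u*46.194603 + p_m*0.000000 + p_d*0.000000] = 7.296710
  V(1,+1) = exp(-r*dt) * [p_u*149.883298 + p_m*46.194603 + p_d*0.000000] = 53.226847
  V(0,+0) = exp(-r*dt) * [p_u*53.226847 + p_m*7.296710 + p_d*0.000000] = 13.075391

Answer: Price = V(0,0) = 13.0754


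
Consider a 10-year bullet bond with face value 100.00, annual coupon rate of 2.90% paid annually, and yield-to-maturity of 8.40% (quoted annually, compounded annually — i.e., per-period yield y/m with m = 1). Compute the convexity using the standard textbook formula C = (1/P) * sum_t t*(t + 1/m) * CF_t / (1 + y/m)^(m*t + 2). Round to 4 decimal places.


Coupon per period c = face * coupon_rate / m = 2.900000
Periods per year m = 1; per-period yield y/m = 0.084000
Number of cashflows N = 10
Cashflows (t years, CF_t, discount factor 1/(1+y/m)^(m*t), PV):
  t = 1.0000: CF_t = 2.900000, DF = 0.922509, PV = 2.675277
  t = 2.0000: CF_t = 2.900000, DF = 0.851023, PV = 2.467967
  t = 3.0000: CF_t = 2.900000, DF = 0.785077, PV = 2.276723
  t = 4.0000: CF_t = 2.900000, DF = 0.724241, PV = 2.100298
  t = 5.0000: CF_t = 2.900000, DF = 0.668119, PV = 1.937544
  t = 6.0000: CF_t = 2.900000, DF = 0.616346, PV = 1.787402
  t = 7.0000: CF_t = 2.900000, DF = 0.568585, PV = 1.648895
  t = 8.0000: CF_t = 2.900000, DF = 0.524524, PV = 1.521121
  t = 9.0000: CF_t = 2.900000, DF = 0.483879, PV = 1.403248
  t = 10.0000: CF_t = 102.900000, DF = 0.446383, PV = 45.932761
Price P = sum_t PV_t = 63.751236
Convexity numerator sum_t t*(t + 1/m) * CF_t / (1+y/m)^(m*t + 2):
  t = 1.0000: term = 4.553446
  t = 2.0000: term = 12.601787
  t = 3.0000: term = 23.250529
  t = 4.0000: term = 35.748045
  t = 5.0000: term = 49.466852
  t = 6.0000: term = 63.887079
  t = 7.0000: term = 78.581893
  t = 8.0000: term = 93.204670
  t = 9.0000: term = 107.477710
  t = 10.0000: term = 4299.883346
Convexity = (1/P) * sum = 4768.655355 / 63.751236 = 74.800986

Answer: Convexity = 74.8010


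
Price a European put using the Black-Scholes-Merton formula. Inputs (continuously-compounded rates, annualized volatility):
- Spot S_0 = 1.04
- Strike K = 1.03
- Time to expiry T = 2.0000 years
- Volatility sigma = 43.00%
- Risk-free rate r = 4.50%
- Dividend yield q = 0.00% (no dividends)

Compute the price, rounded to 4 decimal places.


Answer: Price = 0.1904

Derivation:
d1 = (ln(S/K) + (r - q + 0.5*sigma^2) * T) / (sigma * sqrt(T)) = 0.46794339
d2 = d1 - sigma * sqrt(T) = -0.14016844
exp(-rT) = 0.91393119; exp(-qT) = 1.00000000
P = K * exp(-rT) * N(-d2) - S_0 * exp(-qT) * N(-d1)
N(-d1) = 0.31991254; N(-d2) = 0.55573655
P = 1.0300 * 0.91393119 * 0.55573655 - 1.0400 * 1.00000000 * 0.31991254 = 0.1904


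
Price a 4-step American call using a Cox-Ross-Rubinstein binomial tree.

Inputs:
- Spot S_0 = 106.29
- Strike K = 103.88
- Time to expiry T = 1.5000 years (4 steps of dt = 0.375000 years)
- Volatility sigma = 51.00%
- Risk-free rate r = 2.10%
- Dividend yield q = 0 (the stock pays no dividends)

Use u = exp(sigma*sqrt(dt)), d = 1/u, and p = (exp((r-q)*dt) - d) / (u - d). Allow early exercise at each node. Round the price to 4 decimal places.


Answer: Price = V(0,0) = 27.1611

Derivation:
dt = T/N = 0.375000
u = exp(sigma*sqrt(dt)) = 1.366578; d = 1/u = 0.731755
p = (exp((r-q)*dt) - d) / (u - d) = 0.435005
Discount per step: exp(-r*dt) = 0.992156
Stock lattice S(k, i) with i counting down-moves:
  k=0: S(0,0) = 106.2900
  k=1: S(1,0) = 145.2536; S(1,1) = 77.7782
  k=2: S(2,0) = 198.5004; S(2,1) = 106.2900; S(2,2) = 56.9146
  k=3: S(3,0) = 271.2663; S(3,1) = 145.2536; S(3,2) = 77.7782; S(3,3) = 41.6475
  k=4: S(4,0) = 370.7066; S(4,1) = 198.5004; S(4,2) = 106.2900; S(4,3) = 56.9146; S(4,4) = 30.4758
Terminal payoffs V(N, i) = max(S_T - K, 0):
  V(4,0) = 266.826623; V(4,1) = 94.620395; V(4,2) = 2.410000; V(4,3) = 0.000000; V(4,4) = 0.000000
Backward induction: V(k, i) = exp(-r*dt) * [p * V(k+1, i) + (1-p) * V(k+1, i+1)]; then take max(V_cont, immediate exercise) for American.
  V(3,0) = exp(-r*dt) * [p*266.826623 + (1-p)*94.620395] = 168.201153; exercise = 167.386311; V(3,0) = max -> 168.201153
  V(3,1) = exp(-r*dt) * [p*94.620395 + (1-p)*2.410000] = 42.188438; exercise = 41.373596; V(3,1) = max -> 42.188438
  V(3,2) = exp(-r*dt) * [p*2.410000 + (1-p)*0.000000] = 1.040139; exercise = 0.000000; V(3,2) = max -> 1.040139
  V(3,3) = exp(-r*dt) * [p*0.000000 + (1-p)*0.000000] = 0.000000; exercise = 0.000000; V(3,3) = max -> 0.000000
  V(2,0) = exp(-r*dt) * [p*168.201153 + (1-p)*42.188438] = 96.243688; exercise = 94.620395; V(2,0) = max -> 96.243688
  V(2,1) = exp(-r*dt) * [p*42.188438 + (1-p)*1.040139] = 18.791289; exercise = 2.410000; V(2,1) = max -> 18.791289
  V(2,2) = exp(-r*dt) * [p*1.040139 + (1-p)*0.000000] = 0.448916; exercise = 0.000000; V(2,2) = max -> 0.448916
  V(1,0) = exp(-r*dt) * [p*96.243688 + (1-p)*18.791289] = 52.071786; exercise = 41.373596; V(1,0) = max -> 52.071786
  V(1,1) = exp(-r*dt) * [p*18.791289 + (1-p)*0.448916] = 8.361831; exercise = 0.000000; V(1,1) = max -> 8.361831
  V(0,0) = exp(-r*dt) * [p*52.071786 + (1-p)*8.361831] = 27.161142; exercise = 2.410000; V(0,0) = max -> 27.161142


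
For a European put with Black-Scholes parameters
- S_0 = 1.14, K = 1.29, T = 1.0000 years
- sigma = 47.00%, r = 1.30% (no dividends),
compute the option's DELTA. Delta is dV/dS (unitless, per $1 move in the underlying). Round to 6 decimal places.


Answer: Delta = -0.500139

Derivation:
d1 = -0.0003488425; d2 = -0.4703488425
phi(d1) = 0.3989422561; exp(-qT) = 1.0000000000; exp(-rT) = 0.9870841350
N(-d1) = 0.5001391680
Delta = -exp(-qT) * N(-d1) = -1.0000000000 * 0.5001391680 = -0.500139


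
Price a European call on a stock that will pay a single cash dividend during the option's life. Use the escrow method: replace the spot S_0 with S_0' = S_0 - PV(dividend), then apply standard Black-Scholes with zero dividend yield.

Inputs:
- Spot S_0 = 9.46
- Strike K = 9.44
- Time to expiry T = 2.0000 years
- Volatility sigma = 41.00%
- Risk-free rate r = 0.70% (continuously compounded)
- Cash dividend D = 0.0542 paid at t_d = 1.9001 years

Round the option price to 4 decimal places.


Answer: Price = 2.1839

Derivation:
PV(D) = D * exp(-r * t_d) = 0.0542 * 0.98678736 = 0.05348388
S_0' = S_0 - PV(D) = 9.4600 - 0.05348388 = 9.40651612
d1 = (ln(S_0'/K) + (r + sigma^2/2)*T) / (sigma*sqrt(T)) = 0.30793064
d2 = d1 - sigma*sqrt(T) = -0.27189692
exp(-rT) = 0.98609754
N(d1) = 0.62093245; N(d2) = 0.39285064
C = S_0' * N(d1) - K * exp(-rT) * N(d2) = 9.40651612 * 0.62093245 - 9.4400 * 0.98609754 * 0.39285064 = 2.1839


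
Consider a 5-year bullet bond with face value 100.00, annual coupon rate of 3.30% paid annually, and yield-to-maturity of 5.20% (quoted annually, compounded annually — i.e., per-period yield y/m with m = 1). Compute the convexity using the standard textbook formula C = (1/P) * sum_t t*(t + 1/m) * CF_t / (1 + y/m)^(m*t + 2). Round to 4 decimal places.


Coupon per period c = face * coupon_rate / m = 3.300000
Periods per year m = 1; per-period yield y/m = 0.052000
Number of cashflows N = 5
Cashflows (t years, CF_t, discount factor 1/(1+y/m)^(m*t), PV):
  t = 1.0000: CF_t = 3.300000, DF = 0.950570, PV = 3.136882
  t = 2.0000: CF_t = 3.300000, DF = 0.903584, PV = 2.981827
  t = 3.0000: CF_t = 3.300000, DF = 0.858920, PV = 2.834436
  t = 4.0000: CF_t = 3.300000, DF = 0.816464, PV = 2.694331
  t = 5.0000: CF_t = 103.300000, DF = 0.776106, PV = 80.171798
Price P = sum_t PV_t = 91.819275
Convexity numerator sum_t t*(t + 1/m) * CF_t / (1+y/m)^(m*t + 2):
  t = 1.0000: term = 5.668873
  t = 2.0000: term = 16.165987
  t = 3.0000: term = 30.733816
  t = 4.0000: term = 48.691090
  t = 5.0000: term = 2173.258553
Convexity = (1/P) * sum = 2274.518319 / 91.819275 = 24.771687

Answer: Convexity = 24.7717


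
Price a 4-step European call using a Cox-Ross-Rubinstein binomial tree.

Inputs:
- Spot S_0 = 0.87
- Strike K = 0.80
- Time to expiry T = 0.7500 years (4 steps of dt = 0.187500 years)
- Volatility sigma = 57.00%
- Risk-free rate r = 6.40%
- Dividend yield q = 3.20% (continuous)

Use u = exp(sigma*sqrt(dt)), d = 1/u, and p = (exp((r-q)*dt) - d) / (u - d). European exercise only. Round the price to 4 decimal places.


Answer: Price = V(0,0) = 0.2048

Derivation:
dt = T/N = 0.187500
u = exp(sigma*sqrt(dt)) = 1.279945; d = 1/u = 0.781283
p = (exp((r-q)*dt) - d) / (u - d) = 0.450675
Discount per step: exp(-r*dt) = 0.988072
Stock lattice S(k, i) with i counting down-moves:
  k=0: S(0,0) = 0.8700
  k=1: S(1,0) = 1.1136; S(1,1) = 0.6797
  k=2: S(2,0) = 1.4253; S(2,1) = 0.8700; S(2,2) = 0.5311
  k=3: S(3,0) = 1.8243; S(3,1) = 1.1136; S(3,2) = 0.6797; S(3,3) = 0.4149
  k=4: S(4,0) = 2.3350; S(4,1) = 1.4253; S(4,2) = 0.8700; S(4,3) = 0.5311; S(4,4) = 0.3242
Terminal payoffs V(N, i) = max(S_T - K, 0):
  V(4,0) = 1.534988; V(4,1) = 0.625286; V(4,2) = 0.070000; V(4,3) = 0.000000; V(4,4) = 0.000000
Backward induction: V(k, i) = exp(-r*dt) * [p * V(k+1, i) + (1-p) * V(k+1, i+1)].
  V(3,0) = exp(-r*dt) * [p*1.534988 + (1-p)*0.625286] = 1.022917
  V(3,1) = exp(-r*dt) * [p*0.625286 + (1-p)*0.070000] = 0.316434
  V(3,2) = exp(-r*dt) * [p*0.070000 + (1-p)*0.000000] = 0.031171
  V(3,3) = exp(-r*dt) * [p*0.000000 + (1-p)*0.000000] = 0.000000
  V(2,0) = exp(-r*dt) * [p*1.022917 + (1-p)*0.316434] = 0.627256
  V(2,1) = exp(-r*dt) * [p*0.316434 + (1-p)*0.031171] = 0.157827
  V(2,2) = exp(-r*dt) * [p*0.031171 + (1-p)*0.000000] = 0.013880
  V(1,0) = exp(-r*dt) * [p*0.627256 + (1-p)*0.157827] = 0.364981
  V(1,1) = exp(-r*dt) * [p*0.157827 + (1-p)*0.013880] = 0.077814
  V(0,0) = exp(-r*dt) * [p*0.364981 + (1-p)*0.077814] = 0.204761


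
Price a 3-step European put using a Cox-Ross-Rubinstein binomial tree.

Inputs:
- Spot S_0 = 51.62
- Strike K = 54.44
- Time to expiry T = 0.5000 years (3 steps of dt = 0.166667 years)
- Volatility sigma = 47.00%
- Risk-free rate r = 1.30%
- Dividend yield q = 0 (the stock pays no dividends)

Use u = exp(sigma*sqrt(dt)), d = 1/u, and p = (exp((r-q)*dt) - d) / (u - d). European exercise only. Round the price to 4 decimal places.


Answer: Price = V(0,0) = 8.7708

Derivation:
dt = T/N = 0.166667
u = exp(sigma*sqrt(dt)) = 1.211521; d = 1/u = 0.825409
p = (exp((r-q)*dt) - d) / (u - d) = 0.457795
Discount per step: exp(-r*dt) = 0.997836
Stock lattice S(k, i) with i counting down-moves:
  k=0: S(0,0) = 51.6200
  k=1: S(1,0) = 62.5387; S(1,1) = 42.6076
  k=2: S(2,0) = 75.7670; S(2,1) = 51.6200; S(2,2) = 35.1687
  k=3: S(3,0) = 91.7933; S(3,1) = 62.5387; S(3,2) = 42.6076; S(3,3) = 29.0285
Terminal payoffs V(N, i) = max(K - S_T, 0):
  V(3,0) = 0.000000; V(3,1) = 0.000000; V(3,2) = 11.832406; V(3,3) = 25.411471
Backward induction: V(k, i) = exp(-r*dt) * [p * V(k+1, i) + (1-p) * V(k+1, i+1)].
  V(2,0) = exp(-r*dt) * [p*0.000000 + (1-p)*0.000000] = 0.000000
  V(2,1) = exp(-r*dt) * [p*0.000000 + (1-p)*11.832406] = 6.401704
  V(2,2) = exp(-r*dt) * [p*11.832406 + (1-p)*25.411471] = 19.153498
  V(1,0) = exp(-r*dt) * [p*0.000000 + (1-p)*6.401704] = 3.463523
  V(1,1) = exp(-r*dt) * [p*6.401704 + (1-p)*19.153498] = 13.286971
  V(0,0) = exp(-r*dt) * [p*3.463523 + (1-p)*13.286971] = 8.770821


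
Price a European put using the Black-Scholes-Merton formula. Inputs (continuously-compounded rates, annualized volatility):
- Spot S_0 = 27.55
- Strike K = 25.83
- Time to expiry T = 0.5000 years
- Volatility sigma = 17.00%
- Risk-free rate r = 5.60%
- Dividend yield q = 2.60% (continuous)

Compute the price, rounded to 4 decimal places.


Answer: Price = 0.4787

Derivation:
d1 = (ln(S/K) + (r - q + 0.5*sigma^2) * T) / (sigma * sqrt(T)) = 0.72117345
d2 = d1 - sigma * sqrt(T) = 0.60096530
exp(-rT) = 0.97238837; exp(-qT) = 0.98708414
P = K * exp(-rT) * N(-d2) - S_0 * exp(-qT) * N(-d1)
N(-d1) = 0.23540140; N(-d2) = 0.27393155
P = 25.8300 * 0.97238837 * 0.27393155 - 27.5500 * 0.98708414 * 0.23540140 = 0.4787


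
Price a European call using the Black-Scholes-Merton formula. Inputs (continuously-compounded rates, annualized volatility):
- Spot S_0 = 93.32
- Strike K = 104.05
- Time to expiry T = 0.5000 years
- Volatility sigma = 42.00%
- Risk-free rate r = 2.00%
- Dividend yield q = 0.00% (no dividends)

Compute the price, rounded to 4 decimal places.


d1 = (ln(S/K) + (r - q + 0.5*sigma^2) * T) / (sigma * sqrt(T)) = -0.18430942
d2 = d1 - sigma * sqrt(T) = -0.48129427
exp(-rT) = 0.99004983; exp(-qT) = 1.00000000
C = S_0 * exp(-qT) * N(d1) - K * exp(-rT) * N(d2)
N(d1) = 0.42688536; N(d2) = 0.31515368
C = 93.3200 * 1.00000000 * 0.42688536 - 104.0500 * 0.99004983 * 0.31515368 = 7.3715

Answer: Price = 7.3715


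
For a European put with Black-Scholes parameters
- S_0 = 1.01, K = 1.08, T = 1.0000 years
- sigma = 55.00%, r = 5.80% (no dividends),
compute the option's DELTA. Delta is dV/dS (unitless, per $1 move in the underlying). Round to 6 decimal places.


d1 = 0.2586168904; d2 = -0.2913831096
phi(d1) = 0.3858217201; exp(-qT) = 1.0000000000; exp(-rT) = 0.9436499474
N(-d1) = 0.3979654249
Delta = -exp(-qT) * N(-d1) = -1.0000000000 * 0.3979654249 = -0.397965

Answer: Delta = -0.397965


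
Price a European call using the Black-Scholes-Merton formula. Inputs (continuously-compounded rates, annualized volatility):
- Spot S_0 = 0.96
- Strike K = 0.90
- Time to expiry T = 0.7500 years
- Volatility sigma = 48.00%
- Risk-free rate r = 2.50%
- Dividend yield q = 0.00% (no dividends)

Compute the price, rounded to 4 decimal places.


d1 = (ln(S/K) + (r - q + 0.5*sigma^2) * T) / (sigma * sqrt(T)) = 0.40820714
d2 = d1 - sigma * sqrt(T) = -0.00748505
exp(-rT) = 0.98142469; exp(-qT) = 1.00000000
C = S_0 * exp(-qT) * N(d1) - K * exp(-rT) * N(d2)
N(d1) = 0.65843920; N(d2) = 0.49701392
C = 0.9600 * 1.00000000 * 0.65843920 - 0.9000 * 0.98142469 * 0.49701392 = 0.1931

Answer: Price = 0.1931


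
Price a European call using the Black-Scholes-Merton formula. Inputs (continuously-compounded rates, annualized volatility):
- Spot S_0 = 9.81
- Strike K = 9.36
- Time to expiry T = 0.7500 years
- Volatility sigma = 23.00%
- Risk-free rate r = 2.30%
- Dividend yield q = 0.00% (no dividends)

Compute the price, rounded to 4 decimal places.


d1 = (ln(S/K) + (r - q + 0.5*sigma^2) * T) / (sigma * sqrt(T)) = 0.42194004
d2 = d1 - sigma * sqrt(T) = 0.22275420
exp(-rT) = 0.98289793; exp(-qT) = 1.00000000
C = S_0 * exp(-qT) * N(d1) - K * exp(-rT) * N(d2)
N(d1) = 0.66346561; N(d2) = 0.58813659
C = 9.8100 * 1.00000000 * 0.66346561 - 9.3600 * 0.98289793 * 0.58813659 = 1.0978

Answer: Price = 1.0978


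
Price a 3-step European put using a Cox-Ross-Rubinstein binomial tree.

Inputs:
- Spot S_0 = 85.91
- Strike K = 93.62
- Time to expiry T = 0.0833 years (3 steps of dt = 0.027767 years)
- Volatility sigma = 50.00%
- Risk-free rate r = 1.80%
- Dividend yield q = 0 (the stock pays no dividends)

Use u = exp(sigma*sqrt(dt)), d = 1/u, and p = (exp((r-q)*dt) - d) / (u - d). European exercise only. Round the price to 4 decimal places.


dt = T/N = 0.027767
u = exp(sigma*sqrt(dt)) = 1.086886; d = 1/u = 0.920060
p = (exp((r-q)*dt) - d) / (u - d) = 0.482180
Discount per step: exp(-r*dt) = 0.999500
Stock lattice S(k, i) with i counting down-moves:
  k=0: S(0,0) = 85.9100
  k=1: S(1,0) = 93.3744; S(1,1) = 79.0423
  k=2: S(2,0) = 101.4873; S(2,1) = 85.9100; S(2,2) = 72.7237
  k=3: S(3,0) = 110.3051; S(3,1) = 93.3744; S(3,2) = 79.0423; S(3,3) = 66.9101
Terminal payoffs V(N, i) = max(K - S_T, 0):
  V(3,0) = 0.000000; V(3,1) = 0.245630; V(3,2) = 14.577667; V(3,3) = 26.709879
Backward induction: V(k, i) = exp(-r*dt) * [p * V(k+1, i) + (1-p) * V(k+1, i+1)].
  V(2,0) = exp(-r*dt) * [p*0.000000 + (1-p)*0.245630] = 0.127128
  V(2,1) = exp(-r*dt) * [p*0.245630 + (1-p)*14.577667] = 7.663220
  V(2,2) = exp(-r*dt) * [p*14.577667 + (1-p)*26.709879] = 20.849551
  V(1,0) = exp(-r*dt) * [p*0.127128 + (1-p)*7.663220] = 4.027458
  V(1,1) = exp(-r*dt) * [p*7.663220 + (1-p)*20.849551] = 14.484131
  V(0,0) = exp(-r*dt) * [p*4.027458 + (1-p)*14.484131] = 9.437419

Answer: Price = V(0,0) = 9.4374


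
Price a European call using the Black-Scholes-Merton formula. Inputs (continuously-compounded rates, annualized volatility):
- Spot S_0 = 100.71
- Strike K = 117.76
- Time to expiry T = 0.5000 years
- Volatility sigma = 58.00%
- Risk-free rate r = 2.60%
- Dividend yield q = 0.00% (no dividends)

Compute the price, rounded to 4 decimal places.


d1 = (ln(S/K) + (r - q + 0.5*sigma^2) * T) / (sigma * sqrt(T)) = -0.14459981
d2 = d1 - sigma * sqrt(T) = -0.55472175
exp(-rT) = 0.98708414; exp(-qT) = 1.00000000
C = S_0 * exp(-qT) * N(d1) - K * exp(-rT) * N(d2)
N(d1) = 0.44251342; N(d2) = 0.28954250
C = 100.7100 * 1.00000000 * 0.44251342 - 117.7600 * 0.98708414 * 0.28954250 = 10.9094

Answer: Price = 10.9094


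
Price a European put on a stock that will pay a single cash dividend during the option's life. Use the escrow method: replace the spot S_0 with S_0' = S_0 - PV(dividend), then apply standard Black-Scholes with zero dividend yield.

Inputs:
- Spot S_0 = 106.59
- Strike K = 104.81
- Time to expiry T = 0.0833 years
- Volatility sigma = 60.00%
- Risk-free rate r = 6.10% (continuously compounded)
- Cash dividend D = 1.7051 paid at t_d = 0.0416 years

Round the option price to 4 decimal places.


Answer: Price = 6.9150

Derivation:
PV(D) = D * exp(-r * t_d) = 1.7051 * 0.99746562 = 1.70077862
S_0' = S_0 - PV(D) = 106.5900 - 1.70077862 = 104.88922138
d1 = (ln(S_0'/K) + (r + sigma^2/2)*T) / (sigma*sqrt(T)) = 0.12029115
d2 = d1 - sigma*sqrt(T) = -0.05287928
exp(-rT) = 0.99493159
N(-d1) = 0.45212626; N(-d2) = 0.52108595
P = K * exp(-rT) * N(-d2) - S_0' * N(-d1) = 104.8100 * 0.99493159 * 0.52108595 - 104.88922138 * 0.45212626 = 6.9150


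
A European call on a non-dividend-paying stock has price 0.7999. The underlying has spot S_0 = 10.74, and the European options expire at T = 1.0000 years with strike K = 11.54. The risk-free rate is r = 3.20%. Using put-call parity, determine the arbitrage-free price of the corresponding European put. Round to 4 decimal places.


Put-call parity: C - P = S_0 * exp(-qT) - K * exp(-rT).
S_0 * exp(-qT) = 10.7400 * 1.00000000 = 10.74000000
K * exp(-rT) = 11.5400 * 0.96850658 = 11.17656596
P = C - S*exp(-qT) + K*exp(-rT)
P = 0.7999 - 10.74000000 + 11.17656596 = 1.2365

Answer: Put price = 1.2365


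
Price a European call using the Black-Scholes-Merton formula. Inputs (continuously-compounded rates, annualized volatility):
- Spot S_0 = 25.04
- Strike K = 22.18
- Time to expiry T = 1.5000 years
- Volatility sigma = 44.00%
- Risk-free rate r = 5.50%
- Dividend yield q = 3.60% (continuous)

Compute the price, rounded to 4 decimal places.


Answer: Price = 6.5140

Derivation:
d1 = (ln(S/K) + (r - q + 0.5*sigma^2) * T) / (sigma * sqrt(T)) = 0.54739334
d2 = d1 - sigma * sqrt(T) = 0.00850560
exp(-rT) = 0.92081144; exp(-qT) = 0.94743211
C = S_0 * exp(-qT) * N(d1) - K * exp(-rT) * N(d2)
N(d1) = 0.70794574; N(d2) = 0.50339320
C = 25.0400 * 0.94743211 * 0.70794574 - 22.1800 * 0.92081144 * 0.50339320 = 6.5140


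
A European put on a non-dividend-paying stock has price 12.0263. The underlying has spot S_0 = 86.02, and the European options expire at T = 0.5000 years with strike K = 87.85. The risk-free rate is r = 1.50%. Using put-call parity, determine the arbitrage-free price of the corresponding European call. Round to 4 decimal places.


Answer: Call price = 10.8527

Derivation:
Put-call parity: C - P = S_0 * exp(-qT) - K * exp(-rT).
S_0 * exp(-qT) = 86.0200 * 1.00000000 = 86.02000000
K * exp(-rT) = 87.8500 * 0.99252805 = 87.19358962
C = P + S*exp(-qT) - K*exp(-rT)
C = 12.0263 + 86.02000000 - 87.19358962 = 10.8527


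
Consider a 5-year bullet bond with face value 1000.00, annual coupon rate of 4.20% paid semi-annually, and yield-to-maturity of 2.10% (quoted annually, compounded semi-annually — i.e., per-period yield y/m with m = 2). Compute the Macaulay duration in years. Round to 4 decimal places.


Answer: Macaulay duration = 4.5862 years

Derivation:
Coupon per period c = face * coupon_rate / m = 21.000000
Periods per year m = 2; per-period yield y/m = 0.010500
Number of cashflows N = 10
Cashflows (t years, CF_t, discount factor 1/(1+y/m)^(m*t), PV):
  t = 0.5000: CF_t = 21.000000, DF = 0.989609, PV = 20.781791
  t = 1.0000: CF_t = 21.000000, DF = 0.979326, PV = 20.565850
  t = 1.5000: CF_t = 21.000000, DF = 0.969150, PV = 20.352152
  t = 2.0000: CF_t = 21.000000, DF = 0.959080, PV = 20.140675
  t = 2.5000: CF_t = 21.000000, DF = 0.949114, PV = 19.931395
  t = 3.0000: CF_t = 21.000000, DF = 0.939252, PV = 19.724290
  t = 3.5000: CF_t = 21.000000, DF = 0.929492, PV = 19.519337
  t = 4.0000: CF_t = 21.000000, DF = 0.919834, PV = 19.316514
  t = 4.5000: CF_t = 21.000000, DF = 0.910276, PV = 19.115798
  t = 5.0000: CF_t = 1021.000000, DF = 0.900818, PV = 919.734682
Price P = sum_t PV_t = 1099.182486
Macaulay numerator sum_t t * PV_t:
  t * PV_t at t = 0.5000: 10.390896
  t * PV_t at t = 1.0000: 20.565850
  t * PV_t at t = 1.5000: 30.528228
  t * PV_t at t = 2.0000: 40.281350
  t * PV_t at t = 2.5000: 49.828489
  t * PV_t at t = 3.0000: 59.172871
  t * PV_t at t = 3.5000: 68.317681
  t * PV_t at t = 4.0000: 77.266056
  t * PV_t at t = 4.5000: 86.021091
  t * PV_t at t = 5.0000: 4598.673411
Macaulay duration D = (sum_t t * PV_t) / P = 5041.045922 / 1099.182486 = 4.586177


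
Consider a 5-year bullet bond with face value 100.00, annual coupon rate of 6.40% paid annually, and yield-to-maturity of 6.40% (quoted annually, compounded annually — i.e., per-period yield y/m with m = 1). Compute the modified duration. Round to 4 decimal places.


Coupon per period c = face * coupon_rate / m = 6.400000
Periods per year m = 1; per-period yield y/m = 0.064000
Number of cashflows N = 5
Cashflows (t years, CF_t, discount factor 1/(1+y/m)^(m*t), PV):
  t = 1.0000: CF_t = 6.400000, DF = 0.939850, PV = 6.015038
  t = 2.0000: CF_t = 6.400000, DF = 0.883317, PV = 5.653231
  t = 3.0000: CF_t = 6.400000, DF = 0.830185, PV = 5.313187
  t = 4.0000: CF_t = 6.400000, DF = 0.780249, PV = 4.993597
  t = 5.0000: CF_t = 106.400000, DF = 0.733317, PV = 78.024948
Price P = sum_t PV_t = 100.000000
First compute Macaulay numerator sum_t t * PV_t:
  t * PV_t at t = 1.0000: 6.015038
  t * PV_t at t = 2.0000: 11.306462
  t * PV_t at t = 3.0000: 15.939561
  t * PV_t at t = 4.0000: 19.974387
  t * PV_t at t = 5.0000: 390.124740
Macaulay duration D = 443.360187 / 100.000000 = 4.433602
Modified duration = D / (1 + y/m) = 4.433602 / (1 + 0.064000) = 4.166919

Answer: Modified duration = 4.1669


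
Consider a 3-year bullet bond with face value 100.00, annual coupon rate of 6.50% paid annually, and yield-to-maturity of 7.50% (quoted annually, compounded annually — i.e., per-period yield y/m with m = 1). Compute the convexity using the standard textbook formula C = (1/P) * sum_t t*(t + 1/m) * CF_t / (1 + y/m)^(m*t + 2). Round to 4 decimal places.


Answer: Convexity = 9.5470

Derivation:
Coupon per period c = face * coupon_rate / m = 6.500000
Periods per year m = 1; per-period yield y/m = 0.075000
Number of cashflows N = 3
Cashflows (t years, CF_t, discount factor 1/(1+y/m)^(m*t), PV):
  t = 1.0000: CF_t = 6.500000, DF = 0.930233, PV = 6.046512
  t = 2.0000: CF_t = 6.500000, DF = 0.865333, PV = 5.624662
  t = 3.0000: CF_t = 106.500000, DF = 0.804961, PV = 85.728301
Price P = sum_t PV_t = 97.399474
Convexity numerator sum_t t*(t + 1/m) * CF_t / (1+y/m)^(m*t + 2):
  t = 1.0000: term = 10.464487
  t = 2.0000: term = 29.203221
  t = 3.0000: term = 890.201932
Convexity = (1/P) * sum = 929.869640 / 97.399474 = 9.546968


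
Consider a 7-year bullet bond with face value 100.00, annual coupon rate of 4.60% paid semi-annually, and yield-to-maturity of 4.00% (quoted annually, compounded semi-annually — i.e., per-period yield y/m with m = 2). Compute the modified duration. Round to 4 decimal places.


Coupon per period c = face * coupon_rate / m = 2.300000
Periods per year m = 2; per-period yield y/m = 0.020000
Number of cashflows N = 14
Cashflows (t years, CF_t, discount factor 1/(1+y/m)^(m*t), PV):
  t = 0.5000: CF_t = 2.300000, DF = 0.980392, PV = 2.254902
  t = 1.0000: CF_t = 2.300000, DF = 0.961169, PV = 2.210688
  t = 1.5000: CF_t = 2.300000, DF = 0.942322, PV = 2.167341
  t = 2.0000: CF_t = 2.300000, DF = 0.923845, PV = 2.124844
  t = 2.5000: CF_t = 2.300000, DF = 0.905731, PV = 2.083181
  t = 3.0000: CF_t = 2.300000, DF = 0.887971, PV = 2.042334
  t = 3.5000: CF_t = 2.300000, DF = 0.870560, PV = 2.002288
  t = 4.0000: CF_t = 2.300000, DF = 0.853490, PV = 1.963028
  t = 4.5000: CF_t = 2.300000, DF = 0.836755, PV = 1.924537
  t = 5.0000: CF_t = 2.300000, DF = 0.820348, PV = 1.886801
  t = 5.5000: CF_t = 2.300000, DF = 0.804263, PV = 1.849805
  t = 6.0000: CF_t = 2.300000, DF = 0.788493, PV = 1.813534
  t = 6.5000: CF_t = 2.300000, DF = 0.773033, PV = 1.777975
  t = 7.0000: CF_t = 102.300000, DF = 0.757875, PV = 77.530615
Price P = sum_t PV_t = 103.631875
First compute Macaulay numerator sum_t t * PV_t:
  t * PV_t at t = 0.5000: 1.127451
  t * PV_t at t = 1.0000: 2.210688
  t * PV_t at t = 1.5000: 3.251012
  t * PV_t at t = 2.0000: 4.249689
  t * PV_t at t = 2.5000: 5.207952
  t * PV_t at t = 3.0000: 6.127003
  t * PV_t at t = 3.5000: 7.008009
  t * PV_t at t = 4.0000: 7.852111
  t * PV_t at t = 4.5000: 8.660417
  t * PV_t at t = 5.0000: 9.434005
  t * PV_t at t = 5.5000: 10.173927
  t * PV_t at t = 6.0000: 10.881206
  t * PV_t at t = 6.5000: 11.556836
  t * PV_t at t = 7.0000: 542.714305
Macaulay duration D = 630.454613 / 103.631875 = 6.083597
Modified duration = D / (1 + y/m) = 6.083597 / (1 + 0.020000) = 5.964311

Answer: Modified duration = 5.9643


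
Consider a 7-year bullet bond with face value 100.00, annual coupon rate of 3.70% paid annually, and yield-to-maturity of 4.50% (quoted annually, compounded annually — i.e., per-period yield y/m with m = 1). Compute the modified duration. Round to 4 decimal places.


Coupon per period c = face * coupon_rate / m = 3.700000
Periods per year m = 1; per-period yield y/m = 0.045000
Number of cashflows N = 7
Cashflows (t years, CF_t, discount factor 1/(1+y/m)^(m*t), PV):
  t = 1.0000: CF_t = 3.700000, DF = 0.956938, PV = 3.540670
  t = 2.0000: CF_t = 3.700000, DF = 0.915730, PV = 3.388201
  t = 3.0000: CF_t = 3.700000, DF = 0.876297, PV = 3.242297
  t = 4.0000: CF_t = 3.700000, DF = 0.838561, PV = 3.102677
  t = 5.0000: CF_t = 3.700000, DF = 0.802451, PV = 2.969069
  t = 6.0000: CF_t = 3.700000, DF = 0.767896, PV = 2.841214
  t = 7.0000: CF_t = 103.700000, DF = 0.734828, PV = 76.201711
Price P = sum_t PV_t = 95.285839
First compute Macaulay numerator sum_t t * PV_t:
  t * PV_t at t = 1.0000: 3.540670
  t * PV_t at t = 2.0000: 6.776402
  t * PV_t at t = 3.0000: 9.726892
  t * PV_t at t = 4.0000: 12.410708
  t * PV_t at t = 5.0000: 14.845344
  t * PV_t at t = 6.0000: 17.047285
  t * PV_t at t = 7.0000: 533.411977
Macaulay duration D = 597.759279 / 95.285839 = 6.273328
Modified duration = D / (1 + y/m) = 6.273328 / (1 + 0.045000) = 6.003184

Answer: Modified duration = 6.0032


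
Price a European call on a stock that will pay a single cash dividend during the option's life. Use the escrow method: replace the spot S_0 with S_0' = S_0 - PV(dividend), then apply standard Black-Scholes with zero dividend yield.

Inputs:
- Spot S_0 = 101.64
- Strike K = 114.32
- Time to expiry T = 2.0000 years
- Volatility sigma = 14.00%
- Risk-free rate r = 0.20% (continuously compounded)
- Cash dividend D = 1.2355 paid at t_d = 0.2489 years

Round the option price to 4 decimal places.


PV(D) = D * exp(-r * t_d) = 1.2355 * 0.99950232 = 1.23488512
S_0' = S_0 - PV(D) = 101.6400 - 1.23488512 = 100.40511488
d1 = (ln(S_0'/K) + (r + sigma^2/2)*T) / (sigma*sqrt(T)) = -0.53633232
d2 = d1 - sigma*sqrt(T) = -0.73432222
exp(-rT) = 0.99600799
N(d1) = 0.29586445; N(d2) = 0.23137619
C = S_0' * N(d1) - K * exp(-rT) * N(d2) = 100.40511488 * 0.29586445 - 114.3200 * 0.99600799 * 0.23137619 = 3.3610

Answer: Price = 3.3610


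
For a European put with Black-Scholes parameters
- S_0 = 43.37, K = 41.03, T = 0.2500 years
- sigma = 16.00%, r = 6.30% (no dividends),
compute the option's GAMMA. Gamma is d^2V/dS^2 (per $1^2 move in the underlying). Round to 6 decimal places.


d1 = 0.9301806424; d2 = 0.8501806424
phi(d1) = 0.2588370549; exp(-qT) = 1.0000000000; exp(-rT) = 0.9843733826
Gamma = exp(-qT) * phi(d1) / (S * sigma * sqrt(T)) = 1.0000000000 * 0.2588370549 / (43.3700 * 0.1600 * 0.5000000000) = 0.074601

Answer: Gamma = 0.074601


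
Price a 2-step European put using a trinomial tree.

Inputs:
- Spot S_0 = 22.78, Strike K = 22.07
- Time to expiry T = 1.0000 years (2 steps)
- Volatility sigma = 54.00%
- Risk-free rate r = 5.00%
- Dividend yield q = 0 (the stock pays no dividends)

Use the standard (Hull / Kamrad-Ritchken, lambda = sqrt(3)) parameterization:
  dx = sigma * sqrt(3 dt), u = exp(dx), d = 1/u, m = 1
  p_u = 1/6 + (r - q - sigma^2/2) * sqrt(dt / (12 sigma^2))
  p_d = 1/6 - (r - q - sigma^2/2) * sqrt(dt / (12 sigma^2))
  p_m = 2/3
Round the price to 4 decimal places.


dt = T/N = 0.500000; dx = sigma*sqrt(3*dt) = 0.661362
u = exp(dx) = 1.937430; d = 1/u = 0.516148
p_u = 0.130454, p_m = 0.666667, p_d = 0.202880
Discount per step: exp(-r*dt) = 0.975310
Stock lattice S(k, j) with j the centered position index:
  k=0: S(0,+0) = 22.7800
  k=1: S(1,-1) = 11.7578; S(1,+0) = 22.7800; S(1,+1) = 44.1347
  k=2: S(2,-2) = 6.0688; S(2,-1) = 11.7578; S(2,+0) = 22.7800; S(2,+1) = 44.1347; S(2,+2) = 85.5078
Terminal payoffs V(N, j) = max(K - S_T, 0):
  V(2,-2) = 16.001215; V(2,-1) = 10.312154; V(2,+0) = 0.000000; V(2,+1) = 0.000000; V(2,+2) = 0.000000
Backward induction: V(k, j) = exp(-r*dt) * [p_u * V(k+1, j+1) + p_m * V(k+1, j) + p_d * V(k+1, j-1)]
  V(1,-1) = exp(-r*dt) * [p_u*0.000000 + p_m*10.312154 + p_d*16.001215] = 9.871202
  V(1,+0) = exp(-r*dt) * [p_u*0.000000 + p_m*0.000000 + p_d*10.312154] = 2.040473
  V(1,+1) = exp(-r*dt) * [p_u*0.000000 + p_m*0.000000 + p_d*0.000000] = 0.000000
  V(0,+0) = exp(-r*dt) * [p_u*0.000000 + p_m*2.040473 + p_d*9.871202] = 3.279951

Answer: Price = V(0,0) = 3.2800


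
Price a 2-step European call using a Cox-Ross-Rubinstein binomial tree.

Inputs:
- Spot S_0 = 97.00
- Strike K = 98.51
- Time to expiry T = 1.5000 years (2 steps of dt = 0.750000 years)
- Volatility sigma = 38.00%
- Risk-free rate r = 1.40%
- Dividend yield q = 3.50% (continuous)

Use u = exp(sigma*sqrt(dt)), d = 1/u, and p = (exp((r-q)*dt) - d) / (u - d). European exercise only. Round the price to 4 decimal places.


Answer: Price = V(0,0) = 13.5805

Derivation:
dt = T/N = 0.750000
u = exp(sigma*sqrt(dt)) = 1.389702; d = 1/u = 0.719579
p = (exp((r-q)*dt) - d) / (u - d) = 0.395143
Discount per step: exp(-r*dt) = 0.989555
Stock lattice S(k, i) with i counting down-moves:
  k=0: S(0,0) = 97.0000
  k=1: S(1,0) = 134.8011; S(1,1) = 69.7991
  k=2: S(2,0) = 187.3335; S(2,1) = 97.0000; S(2,2) = 50.2259
Terminal payoffs V(N, i) = max(S_T - K, 0):
  V(2,0) = 88.823469; V(2,1) = 0.000000; V(2,2) = 0.000000
Backward induction: V(k, i) = exp(-r*dt) * [p * V(k+1, i) + (1-p) * V(k+1, i+1)].
  V(1,0) = exp(-r*dt) * [p*88.823469 + (1-p)*0.000000] = 34.731384
  V(1,1) = exp(-r*dt) * [p*0.000000 + (1-p)*0.000000] = 0.000000
  V(0,0) = exp(-r*dt) * [p*34.731384 + (1-p)*0.000000] = 13.580522


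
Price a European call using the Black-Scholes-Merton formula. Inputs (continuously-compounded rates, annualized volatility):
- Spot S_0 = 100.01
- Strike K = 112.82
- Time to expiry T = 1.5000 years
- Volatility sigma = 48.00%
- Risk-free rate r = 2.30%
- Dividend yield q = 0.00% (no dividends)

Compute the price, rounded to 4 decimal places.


Answer: Price = 19.9190

Derivation:
d1 = (ln(S/K) + (r - q + 0.5*sigma^2) * T) / (sigma * sqrt(T)) = 0.14760991
d2 = d1 - sigma * sqrt(T) = -0.44026762
exp(-rT) = 0.96608834; exp(-qT) = 1.00000000
C = S_0 * exp(-qT) * N(d1) - K * exp(-rT) * N(d2)
N(d1) = 0.55867468; N(d2) = 0.32987164
C = 100.0100 * 1.00000000 * 0.55867468 - 112.8200 * 0.96608834 * 0.32987164 = 19.9190


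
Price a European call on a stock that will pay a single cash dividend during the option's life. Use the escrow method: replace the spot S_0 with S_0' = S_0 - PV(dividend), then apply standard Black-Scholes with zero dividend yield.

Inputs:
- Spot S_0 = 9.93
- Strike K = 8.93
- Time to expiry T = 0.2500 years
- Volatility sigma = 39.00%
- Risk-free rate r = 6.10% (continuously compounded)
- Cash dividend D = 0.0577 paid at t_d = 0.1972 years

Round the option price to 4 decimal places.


Answer: Price = 1.3873

Derivation:
PV(D) = D * exp(-r * t_d) = 0.0577 * 0.98804286 = 0.05701007
S_0' = S_0 - PV(D) = 9.9300 - 0.05701007 = 9.87298993
d1 = (ln(S_0'/K) + (r + sigma^2/2)*T) / (sigma*sqrt(T)) = 0.69050689
d2 = d1 - sigma*sqrt(T) = 0.49550689
exp(-rT) = 0.98486569
N(d1) = 0.75506226; N(d2) = 0.68987882
C = S_0' * N(d1) - K * exp(-rT) * N(d2) = 9.87298993 * 0.75506226 - 8.9300 * 0.98486569 * 0.68987882 = 1.3873
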